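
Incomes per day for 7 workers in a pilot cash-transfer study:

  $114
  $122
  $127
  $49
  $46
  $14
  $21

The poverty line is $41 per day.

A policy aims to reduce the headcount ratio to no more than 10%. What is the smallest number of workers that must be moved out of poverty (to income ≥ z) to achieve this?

2

Currently q = 2 of N = 7 are below the line (H = 0.286).
A headcount ratio of at most 10% allows at most ⌊0.10 × 7⌋ = 0 poor workers.
So at least 2 − 0 = 2 must be lifted.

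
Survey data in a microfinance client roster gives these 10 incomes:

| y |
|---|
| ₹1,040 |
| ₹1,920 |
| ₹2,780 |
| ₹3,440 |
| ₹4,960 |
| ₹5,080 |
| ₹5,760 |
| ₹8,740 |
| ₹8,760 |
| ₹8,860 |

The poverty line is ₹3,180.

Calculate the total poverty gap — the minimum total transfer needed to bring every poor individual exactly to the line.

Poor units: ₹1,040, ₹1,920, ₹2,780 (q = 3 of N = 10).
Individual gaps: 3180−1040 = 2140; 3180−1920 = 1260; 3180−2780 = 400.
Aggregate gap = ₹3,800.

₹3,800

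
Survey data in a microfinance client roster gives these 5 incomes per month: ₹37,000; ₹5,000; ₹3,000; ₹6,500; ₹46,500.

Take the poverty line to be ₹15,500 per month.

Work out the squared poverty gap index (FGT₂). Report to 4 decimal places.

0.2893

Below the line: ₹3,000, ₹5,000, ₹6,500 (q = 3 of N = 5).
Shortfall ratios: (15500−3000)/15500 = 0.8065; (15500−5000)/15500 = 0.6774; (15500−6500)/15500 = 0.5806.
Squared: 0.6504; 0.4589; 0.3371.
Sum = 1.446410; P₂ = 1.446410 / 5 = 0.2893.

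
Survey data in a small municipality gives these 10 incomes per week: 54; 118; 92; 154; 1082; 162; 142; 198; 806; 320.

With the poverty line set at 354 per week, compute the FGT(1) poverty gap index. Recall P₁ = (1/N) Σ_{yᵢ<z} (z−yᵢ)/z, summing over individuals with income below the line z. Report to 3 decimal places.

Below the line: 54, 92, 118, 142, 154, 162, 198, 320 (q = 8 of N = 10).
Shortfall ratios: (354−54)/354 = 0.8475; (354−92)/354 = 0.7401; (354−118)/354 = 0.6667; (354−142)/354 = 0.5989; (354−154)/354 = 0.5650; (354−162)/354 = 0.5424; (354−198)/354 = 0.4407; (354−320)/354 = 0.0960.
Sum of shortfalls = 4.497175; P₁ averages over all N: 4.497175 / 10 = 0.450.

0.450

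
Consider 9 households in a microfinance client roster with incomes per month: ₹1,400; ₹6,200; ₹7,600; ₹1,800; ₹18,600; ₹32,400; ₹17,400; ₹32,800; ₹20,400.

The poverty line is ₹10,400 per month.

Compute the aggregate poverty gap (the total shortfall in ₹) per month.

₹24,600

Below the line: ₹1,400, ₹1,800, ₹6,200, ₹7,600 (q = 4 of N = 9).
Individual gaps: 10400−1400 = 9000; 10400−1800 = 8600; 10400−6200 = 4200; 10400−7600 = 2800.
Aggregate gap = ₹24,600.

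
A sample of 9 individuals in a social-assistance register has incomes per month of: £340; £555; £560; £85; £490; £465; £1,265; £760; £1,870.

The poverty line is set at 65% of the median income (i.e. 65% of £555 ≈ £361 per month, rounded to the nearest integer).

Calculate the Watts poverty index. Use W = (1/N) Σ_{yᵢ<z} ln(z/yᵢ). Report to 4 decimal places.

0.1674

Poor units: £85, £340 (q = 2 of N = 9).
Log shortfalls: ln(361/85) = 1.4462; ln(361/340) = 0.0599.
W = 1.506159 / 9 = 0.1674.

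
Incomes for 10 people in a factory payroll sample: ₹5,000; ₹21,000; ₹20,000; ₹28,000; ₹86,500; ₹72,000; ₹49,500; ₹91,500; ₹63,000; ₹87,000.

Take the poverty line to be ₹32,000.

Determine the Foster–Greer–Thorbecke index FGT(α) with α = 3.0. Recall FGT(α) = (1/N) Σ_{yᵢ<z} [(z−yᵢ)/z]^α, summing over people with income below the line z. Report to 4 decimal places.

0.0696

Poor units: ₹5,000, ₹20,000, ₹21,000, ₹28,000 (q = 4 of N = 10).
Shortfall ratios: (32000−5000)/32000 = 0.8438; (32000−20000)/32000 = 0.3750; (32000−21000)/32000 = 0.3438; (32000−28000)/32000 = 0.1250.
Raised to α = 3.0: 0.60068; 0.05273; 0.04062; 0.00195.
Sum = 0.695984; FGT(3.0) = 0.695984 / 10 = 0.0696.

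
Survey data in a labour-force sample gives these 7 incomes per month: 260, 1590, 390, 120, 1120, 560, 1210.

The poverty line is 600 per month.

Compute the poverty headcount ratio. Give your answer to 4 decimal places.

0.5714

4 of the 7 families have income below 600.
H = 4/7 = 0.5714.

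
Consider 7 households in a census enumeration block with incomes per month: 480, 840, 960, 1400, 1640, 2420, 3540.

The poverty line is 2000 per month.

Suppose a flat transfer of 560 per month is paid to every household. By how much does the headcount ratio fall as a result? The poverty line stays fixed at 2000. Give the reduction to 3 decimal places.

Before: below the line — 480, 840, 960, 1400, 1640; headcount ratio = 0.71429.
After the 560 transfer: below the line — 1040, 1400, 1520, 1960; headcount ratio = 0.57143.
Reduction = 0.71429 − 0.57143 = 0.143.

0.143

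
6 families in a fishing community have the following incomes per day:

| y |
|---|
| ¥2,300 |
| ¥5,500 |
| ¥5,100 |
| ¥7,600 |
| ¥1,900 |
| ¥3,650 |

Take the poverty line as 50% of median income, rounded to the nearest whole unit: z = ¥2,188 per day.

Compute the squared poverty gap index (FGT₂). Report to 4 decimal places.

Incomes under z: ¥1,900 (q = 1 of N = 6).
Gap ratios (z−y)/z: (2188−1900)/2188 = 0.1316.
Squared: 0.0173.
Sum = 0.017326; P₂ = 0.017326 / 6 = 0.0029.

0.0029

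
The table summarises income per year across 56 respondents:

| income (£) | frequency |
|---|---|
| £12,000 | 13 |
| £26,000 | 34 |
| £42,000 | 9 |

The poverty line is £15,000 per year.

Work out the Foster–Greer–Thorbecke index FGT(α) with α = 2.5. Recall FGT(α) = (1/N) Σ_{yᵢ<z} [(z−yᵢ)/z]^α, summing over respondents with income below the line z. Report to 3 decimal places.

0.004

Incomes under z: 13×£12,000 (q = 13 of N = 56).
Shortfall ratios: (15000−12000)/15000 = 0.2000 (×13).
Raised to α = 2.5: 0.01789 (×13).
Sum = 0.232551; FGT(2.5) = 0.232551 / 56 = 0.004.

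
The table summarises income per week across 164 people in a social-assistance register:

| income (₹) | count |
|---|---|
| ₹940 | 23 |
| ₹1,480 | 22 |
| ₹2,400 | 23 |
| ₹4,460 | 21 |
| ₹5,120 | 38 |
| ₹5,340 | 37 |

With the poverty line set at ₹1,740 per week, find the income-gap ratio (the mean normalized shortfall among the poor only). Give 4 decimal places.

Below the line: 23×₹940, 22×₹1,480 (q = 45 of N = 164).
Relative gaps: 0.4598 (×23), 0.1494 (×22); sum = 13.862069.
I averages over the q = 45 poor units only: 13.862069 / 45 = 0.3080.

0.3080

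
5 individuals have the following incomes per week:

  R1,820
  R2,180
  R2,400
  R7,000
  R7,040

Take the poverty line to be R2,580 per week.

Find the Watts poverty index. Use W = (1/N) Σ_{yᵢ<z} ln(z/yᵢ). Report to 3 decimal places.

Below the line: R1,820, R2,180, R2,400 (q = 3 of N = 5).
Log gaps: ln(2580/1820) = 0.3490; ln(2580/2180) = 0.1685; ln(2580/2400) = 0.0723.
W = 0.589738 / 5 = 0.118.

0.118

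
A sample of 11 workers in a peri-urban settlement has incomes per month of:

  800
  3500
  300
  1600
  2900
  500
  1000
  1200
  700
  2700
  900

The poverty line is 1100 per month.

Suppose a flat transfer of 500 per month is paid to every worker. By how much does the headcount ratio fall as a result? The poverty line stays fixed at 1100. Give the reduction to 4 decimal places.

0.3636

Before: below the line — 300, 500, 700, 800, 900, 1000; headcount ratio = 0.545455.
After the 500 transfer: below the line — 800, 1000; headcount ratio = 0.181818.
Reduction = 0.545455 − 0.181818 = 0.3636.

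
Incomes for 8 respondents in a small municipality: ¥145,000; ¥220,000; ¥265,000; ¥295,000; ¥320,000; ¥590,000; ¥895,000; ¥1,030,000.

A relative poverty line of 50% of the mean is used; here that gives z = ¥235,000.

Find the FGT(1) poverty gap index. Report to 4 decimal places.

0.0559

Incomes under z: ¥145,000, ¥220,000 (q = 2 of N = 8).
Relative gaps: (235000−145000)/235000 = 0.3830; (235000−220000)/235000 = 0.0638.
Sum of shortfalls = 0.446809; P₁ averages over all N: 0.446809 / 8 = 0.0559.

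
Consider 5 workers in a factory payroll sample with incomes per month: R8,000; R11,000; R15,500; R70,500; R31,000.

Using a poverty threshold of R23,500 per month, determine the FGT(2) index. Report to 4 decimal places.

0.1668

Poor units: R8,000, R11,000, R15,500 (q = 3 of N = 5).
Normalized shortfalls: (23500−8000)/23500 = 0.6596; (23500−11000)/23500 = 0.5319; (23500−15500)/23500 = 0.3404.
Squared: 0.4350; 0.2829; 0.1159.
Sum = 0.833861; P₂ = 0.833861 / 5 = 0.1668.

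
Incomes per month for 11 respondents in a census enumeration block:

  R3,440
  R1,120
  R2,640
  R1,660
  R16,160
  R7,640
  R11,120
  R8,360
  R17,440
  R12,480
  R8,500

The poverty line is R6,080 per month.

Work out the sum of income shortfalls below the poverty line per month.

R15,460

Below the line: R1,120, R1,660, R2,640, R3,440 (q = 4 of N = 11).
Individual gaps: 6080−1120 = 4960; 6080−1660 = 4420; 6080−2640 = 3440; 6080−3440 = 2640.
Aggregate gap = R15,460.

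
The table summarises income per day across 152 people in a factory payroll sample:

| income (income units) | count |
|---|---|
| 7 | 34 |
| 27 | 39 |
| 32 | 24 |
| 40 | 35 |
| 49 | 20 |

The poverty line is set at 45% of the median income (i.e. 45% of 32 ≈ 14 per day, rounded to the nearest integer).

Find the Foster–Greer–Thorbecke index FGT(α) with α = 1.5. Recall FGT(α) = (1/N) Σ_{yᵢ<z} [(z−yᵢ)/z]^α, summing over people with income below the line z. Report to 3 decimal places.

0.079

Poor units: 34×7 (q = 34 of N = 152).
Gap ratios (z−y)/z: (14−7)/14 = 0.5000 (×34).
Raised to α = 1.5: 0.35355 (×34).
Sum = 12.020815; FGT(1.5) = 12.020815 / 152 = 0.079.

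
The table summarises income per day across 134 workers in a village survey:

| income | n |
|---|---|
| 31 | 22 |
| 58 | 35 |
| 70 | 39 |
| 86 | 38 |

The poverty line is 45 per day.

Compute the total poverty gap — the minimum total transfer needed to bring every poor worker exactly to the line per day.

308

Poor units: 22×31 (q = 22 of N = 134).
Individual gaps: 22×(45−31) = 308.
Aggregate gap = 308.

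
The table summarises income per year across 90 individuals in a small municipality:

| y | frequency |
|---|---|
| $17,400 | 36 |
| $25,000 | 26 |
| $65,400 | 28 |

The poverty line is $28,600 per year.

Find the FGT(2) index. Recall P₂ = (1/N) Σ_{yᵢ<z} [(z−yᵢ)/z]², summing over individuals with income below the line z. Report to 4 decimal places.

Incomes under z: 36×$17,400, 26×$25,000 (q = 62 of N = 90).
Shortfall ratios: (28600−17400)/28600 = 0.3916 (×36); (28600−25000)/28600 = 0.1259 (×26).
Squared: 0.1534 (×36); 0.0158 (×26).
Sum = 5.932808; P₂ = 5.932808 / 90 = 0.0659.

0.0659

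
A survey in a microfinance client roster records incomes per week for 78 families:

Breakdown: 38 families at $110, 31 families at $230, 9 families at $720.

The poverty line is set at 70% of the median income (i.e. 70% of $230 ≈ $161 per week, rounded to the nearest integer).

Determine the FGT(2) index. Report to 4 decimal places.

0.0489

Incomes under z: 38×$110 (q = 38 of N = 78).
Gap ratios (z−y)/z: (161−110)/161 = 0.3168 (×38).
Squared: 0.1003 (×38).
Sum = 3.813047; P₂ = 3.813047 / 78 = 0.0489.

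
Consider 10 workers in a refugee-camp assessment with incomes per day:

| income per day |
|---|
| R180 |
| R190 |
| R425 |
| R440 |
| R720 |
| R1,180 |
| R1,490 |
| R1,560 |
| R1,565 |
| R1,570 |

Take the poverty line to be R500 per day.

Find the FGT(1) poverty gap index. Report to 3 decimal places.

Incomes under z: R180, R190, R425, R440 (q = 4 of N = 10).
Gap ratios (z−y)/z: (500−180)/500 = 0.6400; (500−190)/500 = 0.6200; (500−425)/500 = 0.1500; (500−440)/500 = 0.1200.
Σ = 1.530000. Dividing by the full population N = 10 gives P₁ = 0.153.

0.153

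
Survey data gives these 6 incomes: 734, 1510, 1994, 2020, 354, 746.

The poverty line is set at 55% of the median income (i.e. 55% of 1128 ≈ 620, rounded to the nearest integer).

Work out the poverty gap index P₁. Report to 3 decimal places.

0.072

Below the line: 354 (q = 1 of N = 6).
Gap ratios (z−y)/z: (620−354)/620 = 0.4290.
Sum of shortfalls = 0.429032; P₁ averages over all N: 0.429032 / 6 = 0.072.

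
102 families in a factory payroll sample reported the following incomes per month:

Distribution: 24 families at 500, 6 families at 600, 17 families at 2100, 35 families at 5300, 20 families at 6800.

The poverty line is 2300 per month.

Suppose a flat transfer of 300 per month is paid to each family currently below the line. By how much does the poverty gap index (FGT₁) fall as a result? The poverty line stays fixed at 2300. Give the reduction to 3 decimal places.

0.053

Before: below the line — 24×500, 6×600, 17×2100; poverty gap index (FGT₁) = 0.24211.
After the 300 transfer: below the line — 24×800, 6×900; poverty gap index (FGT₁) = 0.18926.
Reduction = 0.24211 − 0.18926 = 0.053.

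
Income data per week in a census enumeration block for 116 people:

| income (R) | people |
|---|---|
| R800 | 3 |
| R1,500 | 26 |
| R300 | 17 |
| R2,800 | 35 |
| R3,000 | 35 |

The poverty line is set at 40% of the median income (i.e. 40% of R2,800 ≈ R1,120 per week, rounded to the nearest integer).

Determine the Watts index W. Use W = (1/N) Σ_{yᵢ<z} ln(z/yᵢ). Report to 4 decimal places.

0.2018

Poor units: 17×R300, 3×R800 (q = 20 of N = 116).
ln(z/y) terms: ln(1120/300) = 1.3173 (×17); ln(1120/800) = 0.3365 (×3).
W = 23.403542 / 116 = 0.2018.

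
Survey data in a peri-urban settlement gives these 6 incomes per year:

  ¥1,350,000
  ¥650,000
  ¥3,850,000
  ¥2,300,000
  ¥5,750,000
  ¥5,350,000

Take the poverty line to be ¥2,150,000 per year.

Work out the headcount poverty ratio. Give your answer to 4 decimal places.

2 of the 6 families have income below ¥2,150,000.
H = 2/6 = 0.3333.

0.3333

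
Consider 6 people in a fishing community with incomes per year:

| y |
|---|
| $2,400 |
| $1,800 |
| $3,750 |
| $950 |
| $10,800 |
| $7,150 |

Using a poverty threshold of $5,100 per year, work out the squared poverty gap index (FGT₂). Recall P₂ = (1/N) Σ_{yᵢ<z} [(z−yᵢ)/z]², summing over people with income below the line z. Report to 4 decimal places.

Below z: $950, $1,800, $2,400, $3,750 (q = 4 of N = 6).
Shortfall ratios: (5100−950)/5100 = 0.8137; (5100−1800)/5100 = 0.6471; (5100−2400)/5100 = 0.5294; (5100−3750)/5100 = 0.2647.
Squared: 0.6621; 0.4187; 0.2803; 0.0701.
Sum = 1.431180; P₂ = 1.431180 / 6 = 0.2385.

0.2385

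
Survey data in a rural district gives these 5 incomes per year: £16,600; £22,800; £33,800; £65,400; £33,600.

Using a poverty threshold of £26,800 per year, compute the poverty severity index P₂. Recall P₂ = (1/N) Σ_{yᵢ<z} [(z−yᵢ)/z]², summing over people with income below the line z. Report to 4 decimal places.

Below z: £16,600, £22,800 (q = 2 of N = 5).
Relative gaps: (26800−16600)/26800 = 0.3806; (26800−22800)/26800 = 0.1493.
Squared: 0.1449; 0.0223.
Sum = 0.167131; P₂ = 0.167131 / 5 = 0.0334.

0.0334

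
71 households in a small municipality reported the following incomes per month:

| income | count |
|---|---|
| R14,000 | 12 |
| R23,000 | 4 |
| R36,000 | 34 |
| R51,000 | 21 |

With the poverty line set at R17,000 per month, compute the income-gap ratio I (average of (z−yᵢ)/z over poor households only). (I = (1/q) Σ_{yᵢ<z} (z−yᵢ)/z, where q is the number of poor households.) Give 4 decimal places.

0.1765

Incomes under z: 12×R14,000 (q = 12 of N = 71).
Shortfall ratios (z−y)/z: 0.1765 (×12); sum = 2.117647.
The income-gap ratio divides by q (the poor only): 2.117647 / 12 = 0.1765.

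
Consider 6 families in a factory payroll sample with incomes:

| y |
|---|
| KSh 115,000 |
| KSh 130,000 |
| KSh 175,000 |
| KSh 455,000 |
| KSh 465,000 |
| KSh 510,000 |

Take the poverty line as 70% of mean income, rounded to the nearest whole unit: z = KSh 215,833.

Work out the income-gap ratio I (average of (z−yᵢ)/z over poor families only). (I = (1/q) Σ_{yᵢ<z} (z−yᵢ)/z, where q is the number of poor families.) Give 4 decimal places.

0.3514

Below the line: KSh 115,000, KSh 130,000, KSh 175,000 (q = 3 of N = 6).
Shortfall ratios (z−y)/z: 0.4672, 0.3977, 0.1892; sum = 1.054051.
The income-gap ratio divides by q (the poor only): 1.054051 / 3 = 0.3514.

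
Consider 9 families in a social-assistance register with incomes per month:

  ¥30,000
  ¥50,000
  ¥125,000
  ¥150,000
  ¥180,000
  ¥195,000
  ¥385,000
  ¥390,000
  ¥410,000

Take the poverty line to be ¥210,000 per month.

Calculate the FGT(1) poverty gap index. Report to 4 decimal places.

0.2804

Below the line: ¥30,000, ¥50,000, ¥125,000, ¥150,000, ¥180,000, ¥195,000 (q = 6 of N = 9).
Shortfall ratios: (210000−30000)/210000 = 0.8571; (210000−50000)/210000 = 0.7619; (210000−125000)/210000 = 0.4048; (210000−150000)/210000 = 0.2857; (210000−180000)/210000 = 0.1429; (210000−195000)/210000 = 0.0714.
Σ = 2.523810. Dividing by the full population N = 9 gives P₁ = 0.2804.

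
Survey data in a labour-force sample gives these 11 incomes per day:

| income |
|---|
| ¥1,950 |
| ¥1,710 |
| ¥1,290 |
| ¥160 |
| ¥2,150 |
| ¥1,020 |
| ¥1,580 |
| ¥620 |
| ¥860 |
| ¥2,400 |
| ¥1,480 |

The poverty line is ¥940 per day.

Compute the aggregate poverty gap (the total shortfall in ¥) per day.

Incomes under z: ¥160, ¥620, ¥860 (q = 3 of N = 11).
Individual gaps: 940−160 = 780; 940−620 = 320; 940−860 = 80.
Aggregate gap = ¥1,180.

¥1,180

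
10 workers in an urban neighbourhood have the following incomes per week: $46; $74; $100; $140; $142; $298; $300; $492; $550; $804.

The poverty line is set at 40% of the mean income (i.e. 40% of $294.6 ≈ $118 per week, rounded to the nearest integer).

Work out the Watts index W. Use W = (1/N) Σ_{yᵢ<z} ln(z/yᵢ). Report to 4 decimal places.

Incomes under z: $46, $74, $100 (q = 3 of N = 10).
Log gaps: ln(118/46) = 0.9420; ln(118/74) = 0.4666; ln(118/100) = 0.1655.
W = 1.574177 / 10 = 0.1574.

0.1574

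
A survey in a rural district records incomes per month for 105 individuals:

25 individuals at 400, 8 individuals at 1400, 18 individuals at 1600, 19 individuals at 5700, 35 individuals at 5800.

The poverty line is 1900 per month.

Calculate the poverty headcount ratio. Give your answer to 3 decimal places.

51 of the 105 individuals have income below 1900.
H = 51/105 = 0.486.

0.486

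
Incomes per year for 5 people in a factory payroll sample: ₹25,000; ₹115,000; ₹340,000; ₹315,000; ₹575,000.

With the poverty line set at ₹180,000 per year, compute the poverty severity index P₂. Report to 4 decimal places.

Below z: ₹25,000, ₹115,000 (q = 2 of N = 5).
Shortfall ratios: (180000−25000)/180000 = 0.8611; (180000−115000)/180000 = 0.3611.
Squared: 0.7415; 0.1304.
Sum = 0.871914; P₂ = 0.871914 / 5 = 0.1744.

0.1744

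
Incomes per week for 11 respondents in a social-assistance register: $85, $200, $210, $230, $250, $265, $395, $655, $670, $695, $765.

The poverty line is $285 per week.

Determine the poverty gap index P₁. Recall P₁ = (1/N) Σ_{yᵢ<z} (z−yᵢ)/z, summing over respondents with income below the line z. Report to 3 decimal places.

Poor units: $85, $200, $210, $230, $250, $265 (q = 6 of N = 11).
Normalized shortfalls: (285−85)/285 = 0.7018; (285−200)/285 = 0.2982; (285−210)/285 = 0.2632; (285−230)/285 = 0.1930; (285−250)/285 = 0.1228; (285−265)/285 = 0.0702.
Σ = 1.649123. Dividing by the full population N = 11 gives P₁ = 0.150.

0.150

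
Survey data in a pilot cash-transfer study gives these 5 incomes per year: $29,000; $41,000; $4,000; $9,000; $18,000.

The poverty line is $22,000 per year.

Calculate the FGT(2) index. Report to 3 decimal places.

Below z: $4,000, $9,000, $18,000 (q = 3 of N = 5).
Normalized shortfalls: (22000−4000)/22000 = 0.8182; (22000−9000)/22000 = 0.5909; (22000−18000)/22000 = 0.1818.
Squared: 0.6694; 0.3492; 0.0331.
Sum = 1.051653; P₂ = 1.051653 / 5 = 0.210.

0.210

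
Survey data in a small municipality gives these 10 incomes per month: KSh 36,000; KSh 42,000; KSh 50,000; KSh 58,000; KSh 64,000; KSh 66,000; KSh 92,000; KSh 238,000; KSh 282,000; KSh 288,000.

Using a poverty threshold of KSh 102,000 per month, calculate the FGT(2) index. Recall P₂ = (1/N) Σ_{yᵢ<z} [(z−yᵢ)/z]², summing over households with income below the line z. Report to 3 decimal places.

Incomes under z: KSh 36,000, KSh 42,000, KSh 50,000, KSh 58,000, KSh 64,000, KSh 66,000, KSh 92,000 (q = 7 of N = 10).
Gap ratios (z−y)/z: (102000−36000)/102000 = 0.6471; (102000−42000)/102000 = 0.5882; (102000−50000)/102000 = 0.5098; (102000−58000)/102000 = 0.4314; (102000−64000)/102000 = 0.3725; (102000−66000)/102000 = 0.3529; (102000−92000)/102000 = 0.0980.
Squared: 0.4187; 0.3460; 0.2599; 0.1861; 0.1388; 0.1246; 0.0096.
Sum = 1.483660; P₂ = 1.483660 / 10 = 0.148.

0.148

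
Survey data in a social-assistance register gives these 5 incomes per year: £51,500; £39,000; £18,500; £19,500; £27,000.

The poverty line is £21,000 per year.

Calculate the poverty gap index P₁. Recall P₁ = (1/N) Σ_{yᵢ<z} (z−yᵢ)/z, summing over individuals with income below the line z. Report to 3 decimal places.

0.038

Below z: £18,500, £19,500 (q = 2 of N = 5).
Normalized shortfalls: (21000−18500)/21000 = 0.1190; (21000−19500)/21000 = 0.0714.
Σ = 0.190476. Dividing by the full population N = 5 gives P₁ = 0.038.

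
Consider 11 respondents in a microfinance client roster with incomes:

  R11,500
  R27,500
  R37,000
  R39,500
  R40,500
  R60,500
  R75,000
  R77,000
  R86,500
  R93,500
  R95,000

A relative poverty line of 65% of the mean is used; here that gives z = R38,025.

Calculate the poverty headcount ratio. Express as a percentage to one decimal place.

3 of the 11 respondents have income below R38,025.
H = 3/11 = 27.3%.

27.3%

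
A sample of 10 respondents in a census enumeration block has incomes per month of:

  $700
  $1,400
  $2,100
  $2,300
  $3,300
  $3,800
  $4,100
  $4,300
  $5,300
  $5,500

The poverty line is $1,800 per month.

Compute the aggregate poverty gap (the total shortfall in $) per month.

$1,500

Incomes under z: $700, $1,400 (q = 2 of N = 10).
Individual gaps: 1800−700 = 1100; 1800−1400 = 400.
Aggregate gap = $1,500.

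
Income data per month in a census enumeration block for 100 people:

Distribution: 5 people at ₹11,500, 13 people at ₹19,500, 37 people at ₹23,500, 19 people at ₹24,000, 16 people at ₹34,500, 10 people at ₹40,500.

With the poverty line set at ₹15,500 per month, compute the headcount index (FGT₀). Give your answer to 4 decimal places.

5 of the 100 people have income below ₹15,500.
H = 5/100 = 0.0500.

0.0500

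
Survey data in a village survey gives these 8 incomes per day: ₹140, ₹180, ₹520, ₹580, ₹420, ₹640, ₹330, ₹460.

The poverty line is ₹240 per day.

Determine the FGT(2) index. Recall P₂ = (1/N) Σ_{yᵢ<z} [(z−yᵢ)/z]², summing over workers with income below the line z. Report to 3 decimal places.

0.030

Below z: ₹140, ₹180 (q = 2 of N = 8).
Shortfall ratios: (240−140)/240 = 0.4167; (240−180)/240 = 0.2500.
Squared: 0.1736; 0.0625.
Sum = 0.236111; P₂ = 0.236111 / 8 = 0.030.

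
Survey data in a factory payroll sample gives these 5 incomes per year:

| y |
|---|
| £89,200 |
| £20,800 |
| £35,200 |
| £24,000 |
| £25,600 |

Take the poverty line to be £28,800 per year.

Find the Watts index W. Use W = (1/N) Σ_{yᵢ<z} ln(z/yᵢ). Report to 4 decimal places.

0.1251

Below the line: £20,800, £24,000, £25,600 (q = 3 of N = 5).
ln(z/y) terms: ln(28800/20800) = 0.3254; ln(28800/24000) = 0.1823; ln(28800/25600) = 0.1178.
W = 0.625527 / 5 = 0.1251.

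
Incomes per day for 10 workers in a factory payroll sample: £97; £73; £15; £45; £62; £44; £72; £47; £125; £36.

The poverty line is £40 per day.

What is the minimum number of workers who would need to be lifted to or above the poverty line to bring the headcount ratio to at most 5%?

Currently q = 2 of N = 10 are below the line (H = 0.200).
A headcount ratio of at most 5% allows at most ⌊0.05 × 10⌋ = 0 poor workers.
So at least 2 − 0 = 2 must be lifted.

2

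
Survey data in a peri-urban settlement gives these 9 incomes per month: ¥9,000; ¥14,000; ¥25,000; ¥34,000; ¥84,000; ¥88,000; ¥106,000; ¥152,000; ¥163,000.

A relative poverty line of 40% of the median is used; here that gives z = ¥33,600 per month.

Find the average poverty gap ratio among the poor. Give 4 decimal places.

Below the line: ¥9,000, ¥14,000, ¥25,000 (q = 3 of N = 9).
Shortfall ratios (z−y)/z: 0.7321, 0.5833, 0.2560; sum = 1.571429.
I averages over the q = 3 poor units only: 1.571429 / 3 = 0.5238.

0.5238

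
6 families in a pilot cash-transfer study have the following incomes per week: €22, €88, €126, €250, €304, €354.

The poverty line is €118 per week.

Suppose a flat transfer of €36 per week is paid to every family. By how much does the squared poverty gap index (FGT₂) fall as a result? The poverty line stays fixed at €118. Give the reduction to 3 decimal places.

0.078

Before: below the line — €22, €88; squared poverty gap index (FGT₂) = 0.12109.
After the €36 transfer: below the line — €58; squared poverty gap index (FGT₂) = 0.04309.
Reduction = 0.12109 − 0.04309 = 0.078.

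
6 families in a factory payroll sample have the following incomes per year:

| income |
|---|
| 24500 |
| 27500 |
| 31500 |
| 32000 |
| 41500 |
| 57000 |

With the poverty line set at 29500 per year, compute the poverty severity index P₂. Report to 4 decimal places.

Below z: 24500, 27500 (q = 2 of N = 6).
Relative gaps: (29500−24500)/29500 = 0.1695; (29500−27500)/29500 = 0.0678.
Squared: 0.0287; 0.0046.
Sum = 0.033324; P₂ = 0.033324 / 6 = 0.0056.

0.0056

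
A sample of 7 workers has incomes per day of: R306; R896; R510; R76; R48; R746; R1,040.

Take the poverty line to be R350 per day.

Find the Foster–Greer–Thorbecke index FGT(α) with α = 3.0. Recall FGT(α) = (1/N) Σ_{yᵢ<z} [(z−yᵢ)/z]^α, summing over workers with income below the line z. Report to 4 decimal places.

0.1606

Below z: R48, R76, R306 (q = 3 of N = 7).
Normalized shortfalls: (350−48)/350 = 0.8629; (350−76)/350 = 0.7829; (350−306)/350 = 0.1257.
Raised to α = 3.0: 0.64242; 0.47979; 0.00199.
Sum = 1.124189; FGT(3.0) = 1.124189 / 7 = 0.1606.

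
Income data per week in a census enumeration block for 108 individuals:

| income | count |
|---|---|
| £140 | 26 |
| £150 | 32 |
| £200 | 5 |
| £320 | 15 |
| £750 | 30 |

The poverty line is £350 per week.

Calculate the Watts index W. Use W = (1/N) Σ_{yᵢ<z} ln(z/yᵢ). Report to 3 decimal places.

0.510

Incomes under z: 26×£140, 32×£150, 5×£200, 15×£320 (q = 78 of N = 108).
Log gaps: ln(350/140) = 0.9163 (×26); ln(350/150) = 0.8473 (×32); ln(350/200) = 0.5596 (×5); ln(350/320) = 0.0896 (×15).
W = 55.079352 / 108 = 0.510.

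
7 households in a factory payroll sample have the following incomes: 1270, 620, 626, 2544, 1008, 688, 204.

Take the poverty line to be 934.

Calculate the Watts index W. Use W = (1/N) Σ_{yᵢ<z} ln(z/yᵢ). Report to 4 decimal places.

Below the line: 204, 620, 626, 688 (q = 4 of N = 7).
Log gaps: ln(934/204) = 1.5214; ln(934/620) = 0.4098; ln(934/626) = 0.4001; ln(934/688) = 0.3057.
W = 2.636927 / 7 = 0.3767.

0.3767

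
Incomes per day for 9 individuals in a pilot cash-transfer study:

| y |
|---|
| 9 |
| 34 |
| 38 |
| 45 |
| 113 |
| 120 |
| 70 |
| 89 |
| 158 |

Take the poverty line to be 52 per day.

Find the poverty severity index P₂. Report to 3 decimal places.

Below z: 9, 34, 38, 45 (q = 4 of N = 9).
Shortfall ratios: (52−9)/52 = 0.8269; (52−34)/52 = 0.3462; (52−38)/52 = 0.2692; (52−45)/52 = 0.1346.
Squared: 0.6838; 0.1198; 0.0725; 0.0181.
Sum = 0.894231; P₂ = 0.894231 / 9 = 0.099.

0.099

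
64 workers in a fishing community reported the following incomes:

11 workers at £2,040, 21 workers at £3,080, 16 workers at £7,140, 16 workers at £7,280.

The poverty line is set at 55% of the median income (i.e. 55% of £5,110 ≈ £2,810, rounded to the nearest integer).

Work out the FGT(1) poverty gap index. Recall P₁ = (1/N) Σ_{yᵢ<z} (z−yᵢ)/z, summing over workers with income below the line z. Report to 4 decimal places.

0.0471

Below the line: 11×£2,040 (q = 11 of N = 64).
Relative gaps: (2810−2040)/2810 = 0.2740 (×11).
Σ = 3.014235. Dividing by the full population N = 64 gives P₁ = 0.0471.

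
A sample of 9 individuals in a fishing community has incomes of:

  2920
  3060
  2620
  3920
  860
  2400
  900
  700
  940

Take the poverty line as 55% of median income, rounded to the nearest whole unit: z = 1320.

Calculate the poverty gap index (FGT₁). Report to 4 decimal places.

0.1582

Below z: 700, 860, 900, 940 (q = 4 of N = 9).
Normalized shortfalls: (1320−700)/1320 = 0.4697; (1320−860)/1320 = 0.3485; (1320−900)/1320 = 0.3182; (1320−940)/1320 = 0.2879.
Sum of shortfalls = 1.424242; P₁ averages over all N: 1.424242 / 9 = 0.1582.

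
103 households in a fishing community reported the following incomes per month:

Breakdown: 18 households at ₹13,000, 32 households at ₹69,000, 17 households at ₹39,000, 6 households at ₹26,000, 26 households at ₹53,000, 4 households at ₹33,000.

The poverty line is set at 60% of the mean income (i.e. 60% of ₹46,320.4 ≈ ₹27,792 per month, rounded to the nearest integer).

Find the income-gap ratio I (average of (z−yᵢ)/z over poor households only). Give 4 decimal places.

Below z: 18×₹13,000, 6×₹26,000 (q = 24 of N = 103).
Shortfall ratios (z−y)/z: 0.5322 (×18), 0.0645 (×6); sum = 9.967185.
The income-gap ratio divides by q (the poor only): 9.967185 / 24 = 0.4153.

0.4153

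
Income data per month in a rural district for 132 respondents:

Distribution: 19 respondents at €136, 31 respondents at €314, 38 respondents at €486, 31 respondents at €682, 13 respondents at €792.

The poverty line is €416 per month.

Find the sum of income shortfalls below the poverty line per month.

Below z: 19×€136, 31×€314 (q = 50 of N = 132).
Individual gaps: 19×(416−136) = 5320; 31×(416−314) = 3162.
Aggregate gap = €8,482.

€8,482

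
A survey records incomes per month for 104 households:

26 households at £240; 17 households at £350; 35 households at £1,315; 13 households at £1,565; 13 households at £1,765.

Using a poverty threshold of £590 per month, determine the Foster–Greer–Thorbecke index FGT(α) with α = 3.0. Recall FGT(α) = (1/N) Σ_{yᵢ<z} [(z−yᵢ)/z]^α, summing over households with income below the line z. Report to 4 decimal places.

0.0632

Poor units: 26×£240, 17×£350 (q = 43 of N = 104).
Normalized shortfalls: (590−240)/590 = 0.5932 (×26); (590−350)/590 = 0.4068 (×17).
Raised to α = 3.0: 0.20876 (×26); 0.06731 (×17).
Sum = 6.572035; FGT(3.0) = 6.572035 / 104 = 0.0632.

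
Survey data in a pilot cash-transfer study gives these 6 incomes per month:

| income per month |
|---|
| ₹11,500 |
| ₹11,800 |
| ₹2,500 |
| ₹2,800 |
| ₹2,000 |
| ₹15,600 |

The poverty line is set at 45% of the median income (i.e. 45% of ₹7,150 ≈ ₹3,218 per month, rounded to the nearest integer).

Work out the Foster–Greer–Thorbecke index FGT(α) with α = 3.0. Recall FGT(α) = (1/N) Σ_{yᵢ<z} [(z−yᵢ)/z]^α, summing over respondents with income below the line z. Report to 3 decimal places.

0.011

Below z: ₹2,000, ₹2,500, ₹2,800 (q = 3 of N = 6).
Relative gaps: (3218−2000)/3218 = 0.3785; (3218−2500)/3218 = 0.2231; (3218−2800)/3218 = 0.1299.
Raised to α = 3.0: 0.05422; 0.01111; 0.00219.
Sum = 0.067522; FGT(3.0) = 0.067522 / 6 = 0.011.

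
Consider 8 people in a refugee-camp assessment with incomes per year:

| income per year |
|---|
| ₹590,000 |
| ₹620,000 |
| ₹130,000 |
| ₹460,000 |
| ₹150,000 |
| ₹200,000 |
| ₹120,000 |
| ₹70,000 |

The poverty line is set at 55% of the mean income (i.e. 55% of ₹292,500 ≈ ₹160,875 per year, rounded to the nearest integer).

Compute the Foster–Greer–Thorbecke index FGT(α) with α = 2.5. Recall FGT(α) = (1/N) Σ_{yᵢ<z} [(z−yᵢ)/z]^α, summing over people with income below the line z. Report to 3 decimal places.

Poor units: ₹70,000, ₹120,000, ₹130,000, ₹150,000 (q = 4 of N = 8).
Shortfall ratios: (160875−70000)/160875 = 0.5649; (160875−120000)/160875 = 0.2541; (160875−130000)/160875 = 0.1919; (160875−150000)/160875 = 0.0676.
Raised to α = 2.5: 0.23982; 0.03254; 0.01614; 0.00119.
Sum = 0.289687; FGT(2.5) = 0.289687 / 8 = 0.036.

0.036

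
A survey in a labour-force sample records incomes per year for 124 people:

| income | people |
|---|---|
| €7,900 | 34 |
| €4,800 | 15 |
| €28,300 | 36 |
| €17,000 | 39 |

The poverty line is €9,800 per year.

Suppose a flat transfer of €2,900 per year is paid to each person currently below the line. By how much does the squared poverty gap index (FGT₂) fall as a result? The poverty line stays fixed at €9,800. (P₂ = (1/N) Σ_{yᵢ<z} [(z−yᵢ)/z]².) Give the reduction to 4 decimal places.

0.0362

Before: below the line — 15×€4,800, 34×€7,900; squared poverty gap index (FGT₂) = 0.041795.
After the €2,900 transfer: below the line — 15×€7,700; squared poverty gap index (FGT₂) = 0.005555.
Reduction = 0.041795 − 0.005555 = 0.0362.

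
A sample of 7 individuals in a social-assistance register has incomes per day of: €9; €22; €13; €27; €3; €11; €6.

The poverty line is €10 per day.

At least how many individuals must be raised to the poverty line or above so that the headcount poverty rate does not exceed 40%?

Currently q = 3 of N = 7 are below the line (H = 0.429).
A headcount ratio of at most 40% allows at most ⌊0.40 × 7⌋ = 2 poor individuals.
So at least 3 − 2 = 1 must be lifted.

1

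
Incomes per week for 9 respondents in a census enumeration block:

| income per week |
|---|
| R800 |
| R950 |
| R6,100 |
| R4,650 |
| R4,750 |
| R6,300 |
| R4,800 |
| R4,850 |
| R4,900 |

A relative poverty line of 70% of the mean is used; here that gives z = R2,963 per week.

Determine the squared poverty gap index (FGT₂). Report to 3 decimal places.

0.110

Below z: R800, R950 (q = 2 of N = 9).
Shortfall ratios: (2963−800)/2963 = 0.7300; (2963−950)/2963 = 0.6794.
Squared: 0.5329; 0.4616.
Sum = 0.994461; P₂ = 0.994461 / 9 = 0.110.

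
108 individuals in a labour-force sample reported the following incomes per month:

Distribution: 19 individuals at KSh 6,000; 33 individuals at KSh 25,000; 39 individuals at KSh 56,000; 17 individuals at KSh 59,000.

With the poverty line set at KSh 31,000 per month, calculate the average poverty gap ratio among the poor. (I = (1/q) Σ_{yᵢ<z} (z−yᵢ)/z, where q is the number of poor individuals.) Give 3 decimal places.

0.417

Poor units: 19×KSh 6,000, 33×KSh 25,000 (q = 52 of N = 108).
Shortfall ratios (z−y)/z: 0.8065 (×19), 0.1935 (×33); sum = 21.709677.
The income-gap ratio divides by q (the poor only): 21.709677 / 52 = 0.417.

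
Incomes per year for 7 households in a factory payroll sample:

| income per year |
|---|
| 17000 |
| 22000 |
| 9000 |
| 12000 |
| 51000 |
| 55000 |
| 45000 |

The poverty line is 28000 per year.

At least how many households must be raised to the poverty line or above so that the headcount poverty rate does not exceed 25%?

4 of the 7 households are poor, so H = 4/7 = 0.571.
A headcount ratio of at most 25% allows at most ⌊0.25 × 7⌋ = 1 poor households.
So at least 4 − 1 = 3 must be lifted.

3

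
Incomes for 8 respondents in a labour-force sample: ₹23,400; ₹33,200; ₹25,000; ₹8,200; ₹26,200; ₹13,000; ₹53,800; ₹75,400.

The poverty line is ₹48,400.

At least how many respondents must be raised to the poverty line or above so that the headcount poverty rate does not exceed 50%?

6 of the 8 respondents are poor, so H = 6/8 = 0.750.
A headcount ratio of at most 50% allows at most ⌊0.50 × 8⌋ = 4 poor respondents.
So at least 6 − 4 = 2 must be lifted.

2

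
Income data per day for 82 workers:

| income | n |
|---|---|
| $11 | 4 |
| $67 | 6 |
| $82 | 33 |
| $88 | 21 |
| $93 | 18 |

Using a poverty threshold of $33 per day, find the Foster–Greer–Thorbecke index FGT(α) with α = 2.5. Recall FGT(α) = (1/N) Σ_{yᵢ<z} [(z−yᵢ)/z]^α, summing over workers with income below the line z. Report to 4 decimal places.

0.0177

Below the line: 4×$11 (q = 4 of N = 82).
Gap ratios (z−y)/z: (33−11)/33 = 0.6667 (×4).
Raised to α = 2.5: 0.36289 (×4).
Sum = 1.451549; FGT(2.5) = 1.451549 / 82 = 0.0177.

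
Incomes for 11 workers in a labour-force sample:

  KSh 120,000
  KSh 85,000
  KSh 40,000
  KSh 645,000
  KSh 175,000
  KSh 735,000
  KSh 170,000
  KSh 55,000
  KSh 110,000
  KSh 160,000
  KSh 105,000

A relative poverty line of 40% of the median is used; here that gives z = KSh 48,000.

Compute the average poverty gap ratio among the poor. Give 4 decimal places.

Below the line: KSh 40,000 (q = 1 of N = 11).
Shortfall ratios (z−y)/z: 0.1667; sum = 0.166667.
I averages over the q = 1 poor units only: 0.166667 / 1 = 0.1667.

0.1667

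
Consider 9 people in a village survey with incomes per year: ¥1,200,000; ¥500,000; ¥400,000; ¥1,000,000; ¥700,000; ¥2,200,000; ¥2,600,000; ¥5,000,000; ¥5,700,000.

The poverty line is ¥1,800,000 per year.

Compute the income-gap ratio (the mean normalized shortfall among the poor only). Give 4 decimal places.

0.5778

Poor units: ¥400,000, ¥500,000, ¥700,000, ¥1,000,000, ¥1,200,000 (q = 5 of N = 9).
Relative gaps: 0.7778, 0.7222, 0.6111, 0.4444, 0.3333; sum = 2.888889.
I averages over the q = 5 poor units only: 2.888889 / 5 = 0.5778.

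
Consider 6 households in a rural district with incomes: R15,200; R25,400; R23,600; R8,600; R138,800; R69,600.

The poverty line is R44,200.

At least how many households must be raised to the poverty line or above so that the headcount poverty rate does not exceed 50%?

1

4 of the 6 households are poor, so H = 4/6 = 0.667.
A headcount ratio of at most 50% allows at most ⌊0.50 × 6⌋ = 3 poor households.
So at least 4 − 3 = 1 must be lifted.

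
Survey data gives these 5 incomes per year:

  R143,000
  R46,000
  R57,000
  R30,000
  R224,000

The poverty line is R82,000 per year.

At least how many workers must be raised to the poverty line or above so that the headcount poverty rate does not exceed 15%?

3 of the 5 workers are poor, so H = 3/5 = 0.600.
A headcount ratio of at most 15% allows at most ⌊0.15 × 5⌋ = 0 poor workers.
So at least 3 − 0 = 3 must be lifted.

3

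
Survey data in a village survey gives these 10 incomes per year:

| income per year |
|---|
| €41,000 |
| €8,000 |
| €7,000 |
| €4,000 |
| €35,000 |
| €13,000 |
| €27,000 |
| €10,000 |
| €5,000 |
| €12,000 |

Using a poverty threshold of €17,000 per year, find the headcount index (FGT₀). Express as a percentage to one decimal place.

7 of the 10 workers have income below €17,000.
H = 7/10 = 70.0%.

70.0%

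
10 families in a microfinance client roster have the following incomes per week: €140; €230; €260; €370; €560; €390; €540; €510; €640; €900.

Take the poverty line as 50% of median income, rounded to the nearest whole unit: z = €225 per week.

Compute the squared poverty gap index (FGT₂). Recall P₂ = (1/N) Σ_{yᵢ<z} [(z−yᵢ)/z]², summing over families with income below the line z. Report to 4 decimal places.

Incomes under z: €140 (q = 1 of N = 10).
Relative gaps: (225−140)/225 = 0.3778.
Squared: 0.1427.
Sum = 0.142716; P₂ = 0.142716 / 10 = 0.0143.

0.0143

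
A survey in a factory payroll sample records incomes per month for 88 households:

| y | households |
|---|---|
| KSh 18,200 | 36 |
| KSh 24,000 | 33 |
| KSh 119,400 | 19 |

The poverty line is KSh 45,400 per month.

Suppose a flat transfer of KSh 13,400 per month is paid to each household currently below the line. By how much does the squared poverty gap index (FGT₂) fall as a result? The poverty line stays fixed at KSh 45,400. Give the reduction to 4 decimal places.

0.1807

Before: below the line — 36×KSh 18,200, 33×KSh 24,000; squared poverty gap index (FGT₂) = 0.230160.
After the KSh 13,400 transfer: below the line — 36×KSh 31,600, 33×KSh 37,400; squared poverty gap index (FGT₂) = 0.049442.
Reduction = 0.230160 − 0.049442 = 0.1807.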